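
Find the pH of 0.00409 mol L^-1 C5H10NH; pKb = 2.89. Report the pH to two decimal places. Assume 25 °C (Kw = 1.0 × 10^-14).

pH = 11.24

C5H10NH + H2O ⇌ C5H10NH2+ + OH-
Kb = 10^(−2.89) = 1.29 × 10^-3
From the ICE table, Kb = [OH-]²/(0.00409 − [OH-]) = 1.29 × 10^-3.
[OH-] is not negligible relative to C₀; solve [OH-]² + 0.00129·[OH-] − 5.28e-06 = 0.
[OH-] = [−0.00129 + √(0.00129² + 2.11e-05)]/2 = 1.74 × 10^-3 M
pOH = −log(1.74 × 10^-3) = 2.76; pH = 14.00 − 2.76 = 11.24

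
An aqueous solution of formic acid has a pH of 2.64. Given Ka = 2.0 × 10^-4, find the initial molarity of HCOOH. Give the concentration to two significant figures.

[H+] = 10^(-2.64) = 2.29 × 10^-3 M = x
Ka = x²/(C₀ − x) ⇒ C₀ = x + x²/Ka
C₀ = 2.29 × 10^-3 + (2.29 × 10^-3)²/(2.0 × 10^-4) = 2.85 × 10^-2 M

C₀ = 2.9 × 10^-2 M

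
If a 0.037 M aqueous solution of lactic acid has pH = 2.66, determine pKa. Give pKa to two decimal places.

[H+] = 10^(-2.66) = 2.19 × 10^-3 M
At equilibrium [HA] = 0.037 − 2.19 × 10^-3 = 3.48 × 10^-2 M
Ka = [H+][A-]/[HA] = (2.19 × 10^-3)² / 3.48 × 10^-2 = 1.38 × 10^-4
pKa = -log(1.38 × 10^-4) = 3.86

pKa = 3.86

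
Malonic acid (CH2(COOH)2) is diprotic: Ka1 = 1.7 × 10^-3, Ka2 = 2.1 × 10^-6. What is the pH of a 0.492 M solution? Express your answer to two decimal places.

Ka1 ≫ Ka2, so treat the first dissociation as the only significant source of H+.
Ka1 = x²/(0.492 − x) = 1.7 × 10^-3
Solving the quadratic: x = (−Ka1 + √(Ka1² + 4·Ka1·C₀))/2 = 2.81 × 10^-2 M
pH = −log(2.81 × 10^-2) = 1.55

pH = 1.55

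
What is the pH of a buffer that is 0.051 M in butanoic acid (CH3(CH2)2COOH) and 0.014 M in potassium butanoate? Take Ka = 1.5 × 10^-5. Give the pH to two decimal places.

pKa = −log(1.5 × 10^-5) = 4.824
Henderson–Hasselbalch: pH = pKa + log([CH3(CH2)2COO-]/[CH3(CH2)2COOH]) = 4.824 + log(0.014/0.051)
pH = 4.824 + (-0.561) = 4.26

pH = 4.26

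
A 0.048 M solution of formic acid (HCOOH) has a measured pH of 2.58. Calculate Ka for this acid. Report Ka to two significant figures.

Ka = 1.5 × 10^-4

[H+] = 10^(-2.58) = 2.63 × 10^-3 M
At equilibrium [HA] = 0.048 − 2.63 × 10^-3 = 4.54 × 10^-2 M
Ka = [H+][A-]/[HA] = (2.63 × 10^-3)² / 4.54 × 10^-2 = 1.5 × 10^-4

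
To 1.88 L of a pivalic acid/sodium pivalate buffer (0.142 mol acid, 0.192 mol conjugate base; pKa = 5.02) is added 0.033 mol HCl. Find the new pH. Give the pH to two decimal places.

pH = 4.98

Added H+ converts (CH3)3CCOO- to (CH3)3CCOOH: (CH3)3CCOOH → 0.175 mol, (CH3)3CCOO- → 0.159 mol.
pH = pKa + log([A⁻]/[HA]) = 5.02 + log(0.159/0.175) = 5.02 -0.042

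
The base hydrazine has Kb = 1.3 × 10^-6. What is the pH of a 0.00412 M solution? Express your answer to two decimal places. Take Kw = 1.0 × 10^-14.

pH = 9.86

N2H4 + H2O ⇌ N2H5+ + OH-
Kb = [OH-]²/(0.00412 − [OH-]) = 1.3 × 10^-6
Neglecting [OH-] in the denominator: [OH-] = √(1.3 × 10^-6 × 0.00412) = 7.32 × 10^-5 M
pOH = 4.14, so pH = 14.00 − pOH = 9.86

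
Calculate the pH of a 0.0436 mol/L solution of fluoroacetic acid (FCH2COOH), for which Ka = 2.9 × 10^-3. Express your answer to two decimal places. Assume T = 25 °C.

FCH2COOH ⇌ FCH2COO- + H+
Ka = [H+]²/(0.0436 − [H+]) = 2.9 × 10^-3
The 5% rule fails; solving [H+]² + Ka·[H+] − Ka·C₀ = 0 exactly:
[H+] = (−Ka + √(Ka² + 4·Ka·C₀))/2 = 9.89 × 10^-3 M
pH = −log(9.89 × 10^-3) = 2.00

pH = 2.00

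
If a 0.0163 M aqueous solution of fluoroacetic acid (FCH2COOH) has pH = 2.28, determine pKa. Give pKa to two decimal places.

pKa = 2.60

[H+] = 10^(-2.28) = 5.25 × 10^-3 M
At equilibrium [HA] = 0.0163 − 5.25 × 10^-3 = 1.10 × 10^-2 M
Ka = [H+][A-]/[HA] = (5.25 × 10^-3)² / 1.10 × 10^-2 = 2.51 × 10^-3
pKa = -log(2.51 × 10^-3) = 2.60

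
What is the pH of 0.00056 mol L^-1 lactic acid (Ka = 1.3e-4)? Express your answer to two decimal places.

CH3CH(OH)COOH ⇌ CH3CH(OH)COO- + H+
Ka = [H+]²/(0.00056 − [H+]) = 1.3 × 10^-4
[H+] is not negligible relative to C₀; solve [H+]² + 0.00013·[H+] − 7.28e-08 = 0.
[H+] = (−Ka + √(Ka² + 4·Ka·C₀))/2 = 2.13 × 10^-4 M
pH = −log[H+] = −log(2.13 × 10^-4) = 3.67

pH = 3.67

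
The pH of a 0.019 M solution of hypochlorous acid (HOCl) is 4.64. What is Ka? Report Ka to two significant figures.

Ka = 2.8 × 10^-8

[H+] = 10^(-4.64) = 2.29 × 10^-5 M
At equilibrium [HA] = 0.019 − 2.29 × 10^-5 = 1.90 × 10^-2 M
Ka = [H+][A-]/[HA] = (2.29 × 10^-5)² / 1.90 × 10^-2 = 2.8 × 10^-8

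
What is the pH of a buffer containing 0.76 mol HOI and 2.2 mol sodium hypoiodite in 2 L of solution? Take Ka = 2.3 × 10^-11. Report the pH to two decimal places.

pH = 11.10

pKa = −log(2.3 × 10^-11) = 10.638
Using pH = pKa + log([base]/[acid]) with [base]/[acid] = 2.2/0.76:
pH = 10.638 + (+0.462) = 11.10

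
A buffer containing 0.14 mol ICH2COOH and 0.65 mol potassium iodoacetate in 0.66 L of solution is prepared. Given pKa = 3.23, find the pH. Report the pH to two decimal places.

pH = 3.90

pH = pKa + log([A⁻]/[HA]) = 3.23 + log(0.65/0.14)
pH = 3.23 + (+0.667) = 3.90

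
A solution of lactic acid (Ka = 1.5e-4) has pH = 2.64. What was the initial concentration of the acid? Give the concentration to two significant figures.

[H+] = 10^(-2.64) = 2.29 × 10^-3 M = x
Ka = x²/(C₀ − x) ⇒ C₀ = x + x²/Ka
C₀ = 2.29 × 10^-3 + (2.29 × 10^-3)²/(1.5 × 10^-4) = 3.73 × 10^-2 M

C₀ = 3.7 × 10^-2 M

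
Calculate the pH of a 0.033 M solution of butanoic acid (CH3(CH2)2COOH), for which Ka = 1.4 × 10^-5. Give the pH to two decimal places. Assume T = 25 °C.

pH = 3.17

CH3(CH2)2COOH ⇌ CH3(CH2)2COO- + H+
Ka = [H+]²/(0.033 − [H+]) = 1.4 × 10^-5
Since Ka ≪ C₀, [H+] ≈ √(Ka·C₀) = 6.80 × 10^-4 M.
pH = −log(6.80 × 10^-4) = 3.17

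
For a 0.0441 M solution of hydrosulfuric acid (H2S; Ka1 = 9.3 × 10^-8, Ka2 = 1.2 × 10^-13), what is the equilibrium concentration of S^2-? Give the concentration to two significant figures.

First ionization gives [H+] ≈ [HS-] = 6.40 × 10^-5 M.
Second step: Ka2 = [H+][S^2-]/[HS-] ≈ [S^2-] (since [H+] ≈ [HS-]).
So [S^2-] ≈ Ka2.

1.2 × 10^-13 M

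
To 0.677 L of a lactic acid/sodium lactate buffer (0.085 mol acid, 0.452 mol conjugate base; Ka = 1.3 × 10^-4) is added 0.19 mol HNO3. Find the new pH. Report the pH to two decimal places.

pH = 3.87

After neutralization: n(CH3CH(OH)COOH) = 0.275 mol, n(CH3CH(OH)COO-) = 0.262 mol.
pKa = −log(1.3 × 10^-4) = 3.886
pH = pKa + log(n_CH3CH(OH)COO-/n_CH3CH(OH)COOH) = 3.886 + log(0.262/0.275) = 3.886 + (-0.021)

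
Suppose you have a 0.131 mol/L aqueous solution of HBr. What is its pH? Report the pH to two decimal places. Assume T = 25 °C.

pH = 0.88

HBr is a strong acid and dissociates completely, so [H+] = 0.131 M.
pH = -log(0.131) = 0.88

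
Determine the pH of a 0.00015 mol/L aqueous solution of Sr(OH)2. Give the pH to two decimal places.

pH = 10.48

Sr(OH)2 is a strong base (each formula unit releases 2 OH-); [OH-] = 0.0003 M.
pOH = -log(0.0003) = 3.52
pH = 14.00 - 3.52 = 10.48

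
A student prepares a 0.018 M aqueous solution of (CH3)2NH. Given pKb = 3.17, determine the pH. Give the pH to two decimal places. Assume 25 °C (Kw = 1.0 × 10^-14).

(CH3)2NH + H2O ⇌ (CH3)2NH2+ + OH-
Kb = 10^(−3.17) = 6.76 × 10^-4
From the ICE table, Kb = [OH-]²/(0.018 − [OH-]) = 6.76 × 10^-4.
Here C₀/Kb ≈ 26.6, so the small-[OH-] approximation fails. Use the quadratic:
[OH-] = [−0.000676 + √(0.000676² + 4.87e-05)]/2 = 3.17 × 10^-3 M
pOH = −log(3.17 × 10^-3) = 2.50; pH = 14.00 − 2.50 = 11.50

pH = 11.50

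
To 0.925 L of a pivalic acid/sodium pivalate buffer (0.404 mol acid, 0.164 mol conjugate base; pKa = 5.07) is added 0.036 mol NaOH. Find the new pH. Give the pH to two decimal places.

pH = 4.81

After neutralization: n((CH3)3CCOOH) = 0.368 mol, n((CH3)3CCOO-) = 0.2 mol.
Henderson–Hasselbalch with mole ratio 0.2/0.368: pH = 5.07 + (-0.265)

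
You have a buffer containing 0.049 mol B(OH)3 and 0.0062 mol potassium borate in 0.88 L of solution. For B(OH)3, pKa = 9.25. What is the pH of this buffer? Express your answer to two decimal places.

pH = pKa + log([A⁻]/[HA]) = 9.25 + log(0.0062/0.049)
pH = 9.25 + (-0.898) = 8.35

pH = 8.35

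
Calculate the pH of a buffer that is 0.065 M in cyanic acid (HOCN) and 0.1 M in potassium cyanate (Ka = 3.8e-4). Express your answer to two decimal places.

pH = 3.61

pKa = −log(3.8 × 10^-4) = 3.420
Using pH = pKa + log([base]/[acid]) with [base]/[acid] = 0.1/0.065:
pH = 3.420 + (+0.187) = 3.61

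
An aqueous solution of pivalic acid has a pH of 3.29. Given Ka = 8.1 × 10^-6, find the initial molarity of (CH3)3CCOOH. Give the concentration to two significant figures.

[H+] = 10^(-3.29) = 5.13 × 10^-4 M = x
Ka = x²/(C₀ − x) ⇒ C₀ = x + x²/Ka
C₀ = 5.13 × 10^-4 + (5.13 × 10^-4)²/(8.1 × 10^-6) = 3.30 × 10^-2 M

C₀ = 3.3 × 10^-2 M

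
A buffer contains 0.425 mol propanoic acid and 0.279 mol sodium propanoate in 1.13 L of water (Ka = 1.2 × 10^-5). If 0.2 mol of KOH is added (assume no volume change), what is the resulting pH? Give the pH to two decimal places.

pH = 5.25

After neutralization: n(CH3CH2COOH) = 0.225 mol, n(CH3CH2COO-) = 0.479 mol.
pKa = −log(1.2 × 10^-5) = 4.921
pH = pKa + log([A⁻]/[HA]) = 4.921 + log(0.479/0.225) = 4.921 +0.328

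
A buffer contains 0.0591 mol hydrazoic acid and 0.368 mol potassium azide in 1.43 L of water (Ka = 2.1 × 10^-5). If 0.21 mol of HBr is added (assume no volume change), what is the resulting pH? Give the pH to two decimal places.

Added H+ converts N3- to HN3: HN3 → 0.269 mol, N3- → 0.158 mol.
pKa = −log(2.1 × 10^-5) = 4.678
Henderson–Hasselbalch with mole ratio 0.158/0.269: pH = 4.678 + (-0.231)

pH = 4.45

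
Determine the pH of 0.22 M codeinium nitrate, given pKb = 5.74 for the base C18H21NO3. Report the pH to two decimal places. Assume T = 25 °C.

pH = 4.46

C18H22NO3+ is the conjugate acid of the weak base C18H21NO3.
Kb = 10^(−5.74) = 1.82 × 10^-6
Ka = Kw/Kb = 1.0×10^-14 / 1.82 × 10^-6 = 5.49 × 10^-9
Ka = [H+]²/(0.22 − [H+]) = 5.49 × 10^-9
Assume [H+] ≪ 0.22: [H+] ≈ √(5.49 × 10^-9 × 0.22) = 3.48 × 10^-5 M
pH = −log[H+] = −log(3.48 × 10^-5) = 4.46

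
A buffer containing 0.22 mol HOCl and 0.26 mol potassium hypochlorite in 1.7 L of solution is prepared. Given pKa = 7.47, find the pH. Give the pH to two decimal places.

pH = 7.54

Henderson–Hasselbalch: pH = pKa + log([OCl-]/[HOCl]) = 7.47 + log(0.26/0.22)
pH = 7.47 + (+0.073) = 7.54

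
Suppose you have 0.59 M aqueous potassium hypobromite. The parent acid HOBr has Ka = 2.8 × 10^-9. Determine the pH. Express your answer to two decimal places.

OBr- is the conjugate base of the weak acid HOBr.
Kb = Kw/Ka = 1.0×10^-14 / 2.8 × 10^-9 = 3.57 × 10^-6
From the ICE table, Kb = [OH-]²/(0.59 − [OH-]) = 3.57 × 10^-6.
Since Kb ≪ C₀, [OH-] ≈ √(Kb·C₀) = 1.45 × 10^-3 M.
([OH-]/C₀ = 0.25% < 5%, so the approximation holds.)
pOH = −log(1.45 × 10^-3) = 2.84; pH = 14.00 − 2.84 = 11.16

pH = 11.16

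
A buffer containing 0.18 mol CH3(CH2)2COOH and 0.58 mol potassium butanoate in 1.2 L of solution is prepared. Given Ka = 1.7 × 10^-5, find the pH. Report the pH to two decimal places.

pKa = −log(1.7 × 10^-5) = 4.770
Using pH = pKa + log([base]/[acid]) with [base]/[acid] = 0.58/0.18:
pH = 4.770 + (+0.508) = 5.28

pH = 5.28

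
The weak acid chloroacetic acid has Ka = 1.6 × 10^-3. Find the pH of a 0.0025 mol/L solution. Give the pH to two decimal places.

ClCH2COOH ⇌ ClCH2COO- + H+
From the ICE table, Ka = x²/(0.0025 − x) = 1.6 × 10^-3.
x is not negligible relative to C₀; solve x² + 0.0016·x − 4e-06 = 0.
x = (−Ka + √(Ka² + 4·Ka·C₀))/2 = 1.35 × 10^-3 M
pH = −log[H+] = −log(1.35 × 10^-3) = 2.87

pH = 2.87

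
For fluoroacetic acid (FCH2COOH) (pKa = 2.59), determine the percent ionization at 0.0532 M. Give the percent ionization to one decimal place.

19.7%

FCH2COOH ⇌ FCH2COO- + H+; let x = [H+] at equilibrium.
Ka = 10^(−2.59) = 2.57 × 10^-3
Solve x² + 0.00257x − 0.000137 = 0 → x = 1.05 × 10^-2 M
% ionization = x/C₀ × 100% = 1.05 × 10^-2/0.0532 × 100% = 19.7%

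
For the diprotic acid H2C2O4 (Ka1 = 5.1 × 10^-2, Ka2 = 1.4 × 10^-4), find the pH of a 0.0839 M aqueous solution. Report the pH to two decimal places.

Ka1 ≫ Ka2, so treat the first dissociation as the only significant source of H+.
Ka1 = x²/(0.0839 − x) = 5.1 × 10^-2
Solving the quadratic: x = (−Ka1 + √(Ka1² + 4·Ka1·C₀))/2 = 4.47 × 10^-2 M
pH = −log(4.47 × 10^-2) = 1.35

pH = 1.35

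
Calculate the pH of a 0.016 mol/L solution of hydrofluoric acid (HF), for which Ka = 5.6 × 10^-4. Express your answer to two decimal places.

pH = 2.56

HF ⇌ F- + H+
Ka = [H+]²/(0.016 − [H+]) = 5.6 × 10^-4
[H+] is not negligible relative to C₀; solve [H+]² + 0.00056·[H+] − 8.96e-06 = 0.
[H+] = (−Ka + √(Ka² + 4·Ka·C₀))/2 = 2.73 × 10^-3 M
pH = −log[H+] = −log(2.73 × 10^-3) = 2.56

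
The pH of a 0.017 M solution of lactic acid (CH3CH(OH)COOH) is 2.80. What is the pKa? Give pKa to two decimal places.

[H+] = 10^(-2.80) = 1.58 × 10^-3 M
At equilibrium [HA] = 0.017 − 1.58 × 10^-3 = 1.54 × 10^-2 M
Ka = [H+][A-]/[HA] = (1.58 × 10^-3)² / 1.54 × 10^-2 = 1.62 × 10^-4
pKa = -log(1.62 × 10^-4) = 3.79

pKa = 3.79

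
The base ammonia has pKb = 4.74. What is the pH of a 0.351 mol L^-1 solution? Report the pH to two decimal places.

pH = 11.40

NH3 + H2O ⇌ NH4+ + OH-
Kb = 10^(−4.74) = 1.82 × 10^-5
Kb = x²/(0.351 − x) = 1.82 × 10^-5
Neglecting x in the denominator: x = √(1.82 × 10^-5 × 0.351) = 2.53 × 10^-3 M
(x/C₀ = 0.72% < 5%, so the approximation holds.)
pOH = −log(2.53 × 10^-3) = 2.60; pH = 14.00 − 2.60 = 11.40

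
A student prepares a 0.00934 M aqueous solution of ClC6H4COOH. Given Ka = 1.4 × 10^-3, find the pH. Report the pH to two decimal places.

pH = 2.53

ClC6H4COOH ⇌ ClC6H4COO- + H+
From the ICE table, Ka = x²/(0.00934 − x) = 1.4 × 10^-3.
The 5% rule fails; solving x² + Ka·x − Ka·C₀ = 0 exactly:
x = [−0.0014 + √(0.0014² + 5.23e-05)]/2 = 2.98 × 10^-3 M
pH = −log[H+] = −log(2.98 × 10^-3) = 2.53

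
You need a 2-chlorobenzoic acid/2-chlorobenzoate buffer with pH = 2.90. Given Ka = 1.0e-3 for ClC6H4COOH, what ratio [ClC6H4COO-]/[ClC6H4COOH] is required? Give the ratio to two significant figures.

ratio = 0.79

pKa = -log(1.0 × 10^-3) = 3.000
pH = pKa + log(r) ⇒ log(r) = 2.90 − 3.000 = -0.100
r = [ClC6H4COO-]/[ClC6H4COOH] = 10^(-0.100) = 0.794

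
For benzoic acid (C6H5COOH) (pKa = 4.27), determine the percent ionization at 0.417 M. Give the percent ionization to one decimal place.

1.1%

C6H5COOH ⇌ C6H5COO- + H+; let x = [H+] at equilibrium.
Ka = 10^(−4.27) = 5.37 × 10^-5
x ≈ √(Ka·C₀) = √(5.37 × 10^-5 × 0.417) = 4.73 × 10^-3 M
% ionization = x/C₀ × 100% = 4.73 × 10^-3/0.417 × 100% = 1.1%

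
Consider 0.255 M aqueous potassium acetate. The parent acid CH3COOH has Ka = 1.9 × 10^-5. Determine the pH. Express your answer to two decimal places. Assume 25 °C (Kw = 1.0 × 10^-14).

pH = 9.06

CH3COO- is the conjugate base of the weak acid CH3COOH.
Kb = Kw/Ka = 1.0×10^-14 / 1.9 × 10^-5 = 5.26 × 10^-10
Let x = [OH-] at equilibrium. Kb = x²/(0.255 − x).
Since Kb ≪ C₀, x ≈ √(Kb·C₀) = 1.16 × 10^-5 M.
(x/C₀ = 0.0045% < 5%, so the approximation holds.)
pOH = 4.94, so pH = 14.00 − pOH = 9.06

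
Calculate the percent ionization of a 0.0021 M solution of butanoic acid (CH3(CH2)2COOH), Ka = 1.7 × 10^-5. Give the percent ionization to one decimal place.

CH3(CH2)2COOH ⇌ CH3(CH2)2COO- + H+; let x = [H+] at equilibrium.
Solve x² + 1.7e-05x − 3.57e-08 = 0 → x = 1.81 × 10^-4 M
Fraction ionized = 1.81 × 10^-4 / 0.0021 = 0.0862 → 8.6%

8.6%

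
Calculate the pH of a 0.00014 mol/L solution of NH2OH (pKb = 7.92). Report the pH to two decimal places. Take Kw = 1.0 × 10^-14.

NH2OH + H2O ⇌ NH3OH+ + OH-
Kb = 10^(−7.92) = 1.20 × 10^-8
Kb = [OH-]²/(0.00014 − [OH-]) = 1.20 × 10^-8
Assume [OH-] ≪ 0.00014: [OH-] ≈ √(1.20 × 10^-8 × 0.00014) = 1.30 × 10^-6 M
pOH = −log(1.30 × 10^-6) = 5.89; pH = 14.00 − 5.89 = 8.11

pH = 8.11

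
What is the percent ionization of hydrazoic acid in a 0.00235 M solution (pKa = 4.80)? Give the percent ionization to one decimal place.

7.9%

HN3 ⇌ N3- + H+; let x = [H+] at equilibrium.
Ka = 10^(−4.80) = 1.58 × 10^-5
Ka = x²/(C₀ − x); solving the quadratic gives x = 1.85 × 10^-4 M.
Fraction ionized = 1.85 × 10^-4 / 0.00235 = 0.0787 → 7.9%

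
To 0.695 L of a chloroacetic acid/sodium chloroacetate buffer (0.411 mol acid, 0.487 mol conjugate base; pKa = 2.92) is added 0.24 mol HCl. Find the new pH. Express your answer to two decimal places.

pH = 2.50

Added H+ converts ClCH2COO- to ClCH2COOH: ClCH2COOH → 0.651 mol, ClCH2COO- → 0.247 mol.
pH = pKa + log([A⁻]/[HA]) = 2.92 + log(0.247/0.651) = 2.92 -0.421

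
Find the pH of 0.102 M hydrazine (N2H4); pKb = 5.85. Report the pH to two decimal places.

N2H4 + H2O ⇌ N2H5+ + OH-
Kb = 10^(−5.85) = 1.41 × 10^-6
From the ICE table, Kb = x²/(0.102 − x) = 1.41 × 10^-6.
Since Kb ≪ C₀, x ≈ √(Kb·C₀) = 3.79 × 10^-4 M.
(x/C₀ = 0.37% < 5%, so the approximation holds.)
pOH = −log(3.79 × 10^-4) = 3.42; pH = 14.00 − 3.42 = 10.58

pH = 10.58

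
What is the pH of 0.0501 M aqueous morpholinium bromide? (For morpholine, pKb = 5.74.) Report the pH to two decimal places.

C4H8ONH2+ is the conjugate acid of the weak base C4H8ONH.
Kb = 10^(−5.74) = 1.82 × 10^-6
Ka = Kw/Kb = 1.0×10^-14 / 1.82 × 10^-6 = 5.49 × 10^-9
Let x = [H+] at equilibrium. Ka = x²/(0.0501 − x).
Assume x ≪ 0.0501: x ≈ √(5.49 × 10^-9 × 0.0501) = 1.66 × 10^-5 M
Check: 0.033% ionized — well under 5%, approximation valid.
pH = −log[H+] = −log(1.66 × 10^-5) = 4.78

pH = 4.78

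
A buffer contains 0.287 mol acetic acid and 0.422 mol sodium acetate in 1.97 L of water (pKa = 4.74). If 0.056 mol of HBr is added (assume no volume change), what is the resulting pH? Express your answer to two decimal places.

Added H+ converts CH3COO- to CH3COOH: CH3COOH → 0.343 mol, CH3COO- → 0.366 mol.
pH = pKa + log([A⁻]/[HA]) = 4.74 + log(0.366/0.343) = 4.74 +0.028

pH = 4.77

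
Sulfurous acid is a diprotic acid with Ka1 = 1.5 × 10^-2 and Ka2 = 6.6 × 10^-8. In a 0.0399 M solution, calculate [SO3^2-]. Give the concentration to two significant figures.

6.6 × 10^-8 M

First ionization gives [H+] ≈ [HSO3-] = 1.81 × 10^-2 M.
Second step: Ka2 = [H+][SO3^2-]/[HSO3-] ≈ [SO3^2-] (since [H+] ≈ [HSO3-]).
So [SO3^2-] ≈ Ka2.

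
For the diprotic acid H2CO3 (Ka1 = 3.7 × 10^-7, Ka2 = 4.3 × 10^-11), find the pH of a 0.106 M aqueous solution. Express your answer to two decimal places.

pH = 3.70

Ka1 ≫ Ka2, so treat the first dissociation as the only significant source of H+.
Ka1 = x²/(0.106 − x) = 3.7 × 10^-7
x ≈ √(3.7 × 10^-7 × 0.106) = 1.98 × 10^-4 M
pH = −log(1.98 × 10^-4) = 3.70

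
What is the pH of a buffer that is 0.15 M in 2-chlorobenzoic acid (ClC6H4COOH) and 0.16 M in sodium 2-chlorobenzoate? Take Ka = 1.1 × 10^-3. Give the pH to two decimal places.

pKa = −log(1.1 × 10^-3) = 2.959
Henderson–Hasselbalch: pH = pKa + log([ClC6H4COO-]/[ClC6H4COOH]) = 2.959 + log(0.16/0.15)
pH = 2.959 + (+0.028) = 2.99

pH = 2.99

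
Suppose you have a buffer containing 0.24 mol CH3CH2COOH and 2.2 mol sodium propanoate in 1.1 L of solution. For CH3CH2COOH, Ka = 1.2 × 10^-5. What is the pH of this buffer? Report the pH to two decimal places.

pKa = −log(1.2 × 10^-5) = 4.921
Henderson–Hasselbalch: pH = pKa + log([CH3CH2COO-]/[CH3CH2COOH]) = 4.921 + log(2.2/0.24)
pH = 4.921 + (+0.962) = 5.88

pH = 5.88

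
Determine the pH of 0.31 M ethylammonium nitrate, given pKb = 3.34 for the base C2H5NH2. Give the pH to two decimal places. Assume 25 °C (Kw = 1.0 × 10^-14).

C2H5NH3+ is the conjugate acid of the weak base C2H5NH2.
Kb = 10^(−3.34) = 4.57 × 10^-4
Ka = Kw/Kb = 1.0×10^-14 / 4.57 × 10^-4 = 2.19 × 10^-11
Let x = [H+] at equilibrium. Ka = x²/(0.31 − x).
Neglecting x in the denominator: x = √(2.19 × 10^-11 × 0.31) = 2.61 × 10^-6 M
pH = −log(2.61 × 10^-6) = 5.58

pH = 5.58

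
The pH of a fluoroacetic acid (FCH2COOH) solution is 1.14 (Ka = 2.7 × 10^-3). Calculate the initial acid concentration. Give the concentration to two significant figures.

[H+] = 10^(-1.14) = 7.24 × 10^-2 M = x
Ka = x²/(C₀ − x) ⇒ C₀ = x + x²/Ka
C₀ = 7.24 × 10^-2 + (7.24 × 10^-2)²/(2.7 × 10^-3) = 2.01 M

C₀ = 2.0 M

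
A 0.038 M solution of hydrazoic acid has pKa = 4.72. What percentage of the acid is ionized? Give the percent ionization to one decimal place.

HN3 ⇌ N3- + H+; let x = [H+] at equilibrium.
Ka = 10^(−4.72) = 1.91 × 10^-5
x ≈ √(Ka·C₀) = √(1.91 × 10^-5 × 0.038) = 8.52 × 10^-4 M
Fraction ionized = 8.52 × 10^-4 / 0.038 = 0.0224 → 2.2%

2.2%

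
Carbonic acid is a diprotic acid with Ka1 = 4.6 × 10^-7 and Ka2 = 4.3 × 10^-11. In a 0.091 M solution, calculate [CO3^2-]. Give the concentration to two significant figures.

First ionization gives [H+] ≈ [HCO3-] = 2.05 × 10^-4 M.
Second step: Ka2 = [H+][CO3^2-]/[HCO3-] ≈ [CO3^2-] (since [H+] ≈ [HCO3-]).
So [CO3^2-] ≈ Ka2.

4.3 × 10^-11 M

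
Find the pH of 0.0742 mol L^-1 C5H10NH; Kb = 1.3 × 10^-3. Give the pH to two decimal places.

pH = 11.96

C5H10NH + H2O ⇌ C5H10NH2+ + OH-
Let x = [OH-] at equilibrium. Kb = x²/(0.0742 − x).
x is not negligible relative to C₀; solve x² + 0.0013·x − 9.65e-05 = 0.
x = [−0.0013 + √(0.0013² + 0.000386)]/2 = 9.19 × 10^-3 M
pOH = 2.04, so pH = 14.00 − pOH = 11.96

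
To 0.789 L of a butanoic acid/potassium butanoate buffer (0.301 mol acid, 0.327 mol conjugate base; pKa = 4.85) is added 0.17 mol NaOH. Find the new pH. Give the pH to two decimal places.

pH = 5.43

OH- converts CH3(CH2)2COOH to CH3(CH2)2COO-: CH3(CH2)2COOH → 0.131 mol, CH3(CH2)2COO- → 0.497 mol.
pH = pKa + log(n_CH3(CH2)2COO-/n_CH3(CH2)2COOH) = 4.85 + log(0.497/0.131) = 4.85 + (+0.579)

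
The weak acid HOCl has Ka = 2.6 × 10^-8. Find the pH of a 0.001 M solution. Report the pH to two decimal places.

pH = 5.29

HOCl ⇌ OCl- + H+
Ka = x²/(0.001 − x) = 2.6 × 10^-8
Neglecting x in the denominator: x = √(2.6 × 10^-8 × 0.001) = 5.10 × 10^-6 M
Check: 0.51% ionized — well under 5%, approximation valid.
pH = −log[H+] = −log(5.10 × 10^-6) = 5.29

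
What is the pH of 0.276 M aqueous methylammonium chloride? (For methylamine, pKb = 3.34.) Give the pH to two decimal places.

CH3NH3+ is the conjugate acid of the weak base CH3NH2.
Kb = 10^(−3.34) = 4.57 × 10^-4
Ka = Kw/Kb = 1.0×10^-14 / 4.57 × 10^-4 = 2.19 × 10^-11
Ka = [H+]²/(0.276 − [H+]) = 2.19 × 10^-11
Assume [H+] ≪ 0.276: [H+] ≈ √(2.19 × 10^-11 × 0.276) = 2.46 × 10^-6 M
([H+]/C₀ = 0.00089% < 5%, so the approximation holds.)
pH = −log[H+] = −log(2.46 × 10^-6) = 5.61

pH = 5.61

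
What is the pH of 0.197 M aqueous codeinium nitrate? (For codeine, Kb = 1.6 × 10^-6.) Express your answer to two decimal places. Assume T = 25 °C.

C18H22NO3+ is the conjugate acid of the weak base C18H21NO3.
Ka = Kw/Kb = 1.0×10^-14 / 1.6 × 10^-6 = 6.25 × 10^-9
Let x = [H+] at equilibrium. Ka = x²/(0.197 − x).
Assume x ≪ 0.197: x ≈ √(6.25 × 10^-9 × 0.197) = 3.51 × 10^-5 M
(x/C₀ = 0.018% < 5%, so the approximation holds.)
pH = −log(3.51 × 10^-5) = 4.45

pH = 4.45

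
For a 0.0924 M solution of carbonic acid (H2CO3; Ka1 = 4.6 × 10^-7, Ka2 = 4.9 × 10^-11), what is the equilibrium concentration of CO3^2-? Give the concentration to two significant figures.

4.9 × 10^-11 M

First ionization gives [H+] ≈ [HCO3-] = 2.06 × 10^-4 M.
Second step: Ka2 = [H+][CO3^2-]/[HCO3-] ≈ [CO3^2-] (since [H+] ≈ [HCO3-]).
So [CO3^2-] ≈ Ka2.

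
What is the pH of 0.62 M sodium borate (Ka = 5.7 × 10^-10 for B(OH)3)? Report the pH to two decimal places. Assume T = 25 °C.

B(OH)4- is the conjugate base of the weak acid B(OH)3.
Kb = Kw/Ka = 1.0×10^-14 / 5.7 × 10^-10 = 1.75 × 10^-5
Kb = [OH-]²/(0.62 − [OH-]) = 1.75 × 10^-5
Since Kb ≪ C₀, [OH-] ≈ √(Kb·C₀) = 3.29 × 10^-3 M.
([OH-]/C₀ = 0.53% < 5%, so the approximation holds.)
pOH = 2.48, so pH = 14.00 − pOH = 11.52

pH = 11.52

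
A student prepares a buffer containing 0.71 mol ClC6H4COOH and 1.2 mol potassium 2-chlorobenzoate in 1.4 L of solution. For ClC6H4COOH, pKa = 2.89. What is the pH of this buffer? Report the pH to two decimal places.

pH = 3.12

Henderson–Hasselbalch: pH = pKa + log([ClC6H4COO-]/[ClC6H4COOH]) = 2.89 + log(1.2/0.71)
pH = 2.89 + (+0.228) = 3.12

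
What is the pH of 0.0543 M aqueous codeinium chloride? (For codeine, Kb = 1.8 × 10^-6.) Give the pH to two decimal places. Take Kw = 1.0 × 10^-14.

pH = 4.76

C18H22NO3+ is the conjugate acid of the weak base C18H21NO3.
Ka = Kw/Kb = 1.0×10^-14 / 1.8 × 10^-6 = 5.56 × 10^-9
Ka = [H+]²/(0.0543 − [H+]) = 5.56 × 10^-9
Neglecting [H+] in the denominator: [H+] = √(5.56 × 10^-9 × 0.0543) = 1.74 × 10^-5 M
([H+]/C₀ = 0.032% < 5%, so the approximation holds.)
pH = −log[H+] = −log(1.74 × 10^-5) = 4.76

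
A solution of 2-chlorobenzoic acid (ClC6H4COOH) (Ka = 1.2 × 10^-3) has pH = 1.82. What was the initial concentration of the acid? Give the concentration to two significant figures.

[H+] = 10^(-1.82) = 1.51 × 10^-2 M = x
Ka = x²/(C₀ − x) ⇒ C₀ = x + x²/Ka
C₀ = 1.51 × 10^-2 + (1.51 × 10^-2)²/(1.2 × 10^-3) = 2.05 × 10^-1 M

C₀ = 2.1 × 10^-1 M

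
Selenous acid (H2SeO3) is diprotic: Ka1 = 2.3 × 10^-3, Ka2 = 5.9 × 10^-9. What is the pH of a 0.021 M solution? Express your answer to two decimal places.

pH = 2.23

Ka1 ≫ Ka2, so treat the first dissociation as the only significant source of H+.
Ka1 = x²/(0.021 − x) = 2.3 × 10^-3
Solving the quadratic: x = (−Ka1 + √(Ka1² + 4·Ka1·C₀))/2 = 5.89 × 10^-3 M
pH = −log(5.89 × 10^-3) = 2.23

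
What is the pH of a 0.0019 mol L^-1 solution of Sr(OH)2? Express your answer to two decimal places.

Sr(OH)2 is a strong base (each formula unit releases 2 OH-); [OH-] = 0.0038 M.
pOH = -log(0.0038) = 2.42
pH = 14.00 - 2.42 = 11.58

pH = 11.58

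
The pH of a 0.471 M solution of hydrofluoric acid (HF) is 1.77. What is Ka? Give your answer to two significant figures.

Ka = 6.4 × 10^-4

[H+] = 10^(-1.77) = 1.70 × 10^-2 M
At equilibrium [HA] = 0.471 − 1.70 × 10^-2 = 4.54 × 10^-1 M
Ka = [H+][A-]/[HA] = (1.70 × 10^-2)² / 4.54 × 10^-1 = 6.4 × 10^-4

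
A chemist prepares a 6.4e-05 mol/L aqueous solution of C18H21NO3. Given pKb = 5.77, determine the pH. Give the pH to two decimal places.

C18H21NO3 + H2O ⇌ C18H22NO3+ + OH-
Kb = 10^(−5.77) = 1.70 × 10^-6
Kb = [OH-]²/(6.4e-05 − [OH-]) = 1.70 × 10^-6
[OH-] is not negligible relative to C₀; solve [OH-]² + 1.7e-06·[OH-] − 1.09e-10 = 0.
[OH-] = (−Kb + √(Kb² + 4·Kb·C₀))/2 = 9.62 × 10^-6 M
pOH = 5.02, so pH = 14.00 − pOH = 8.98

pH = 8.98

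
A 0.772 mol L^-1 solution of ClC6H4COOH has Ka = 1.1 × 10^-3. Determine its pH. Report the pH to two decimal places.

ClC6H4COOH ⇌ ClC6H4COO- + H+
Ka = [H+]²/(0.772 − [H+]) = 1.1 × 10^-3
Assume [H+] ≪ 0.772: [H+] ≈ √(1.1 × 10^-3 × 0.772) = 2.91 × 10^-2 M
Check: 3.8% ionized — well under 5%, approximation valid.
pH = −log(2.91 × 10^-2) = 1.54

pH = 1.54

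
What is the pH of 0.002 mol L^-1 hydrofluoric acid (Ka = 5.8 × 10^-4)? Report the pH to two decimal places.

pH = 3.08

HF ⇌ F- + H+
From the ICE table, Ka = [H+]²/(0.002 − [H+]) = 5.8 × 10^-4.
[H+] is not negligible relative to C₀; solve [H+]² + 0.00058·[H+] − 1.16e-06 = 0.
[H+] = [−0.00058 + √(0.00058² + 4.64e-06)]/2 = 8.25 × 10^-4 M
pH = −log(8.25 × 10^-4) = 3.08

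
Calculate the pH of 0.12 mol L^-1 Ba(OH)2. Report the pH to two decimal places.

Ba(OH)2 is a strong base (each formula unit releases 2 OH-); [OH-] = 0.24 M.
pOH = -log(0.24) = 0.62
pH = 14.00 - 0.62 = 13.38

pH = 13.38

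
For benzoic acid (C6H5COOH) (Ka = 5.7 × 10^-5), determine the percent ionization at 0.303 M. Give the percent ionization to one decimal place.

C6H5COOH ⇌ C6H5COO- + H+; let x = [H+] at equilibrium.
x ≈ √(Ka·C₀) = √(5.7 × 10^-5 × 0.303) = 4.16 × 10^-3 M
Fraction ionized = 4.16 × 10^-3 / 0.303 = 0.0137 → 1.4%

1.4%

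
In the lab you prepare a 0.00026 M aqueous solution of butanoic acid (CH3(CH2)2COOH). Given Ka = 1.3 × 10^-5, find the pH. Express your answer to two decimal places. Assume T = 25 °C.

pH = 4.28

CH3(CH2)2COOH ⇌ CH3(CH2)2COO- + H+
From the ICE table, Ka = [H+]²/(0.00026 − [H+]) = 1.3 × 10^-5.
Here C₀/Ka ≈ 20, so the small-[H+] approximation fails. Use the quadratic:
[H+] = [−1.3e-05 + √(1.3e-05² + 1.35e-08)]/2 = 5.20 × 10^-5 M
pH = −log(5.20 × 10^-5) = 4.28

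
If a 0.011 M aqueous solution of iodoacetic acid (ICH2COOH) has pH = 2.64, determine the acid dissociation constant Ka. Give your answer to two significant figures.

Ka = 6.0 × 10^-4

[H+] = 10^(-2.64) = 2.29 × 10^-3 M
At equilibrium [HA] = 0.011 − 2.29 × 10^-3 = 8.71 × 10^-3 M
Ka = [H+][A-]/[HA] = (2.29 × 10^-3)² / 8.71 × 10^-3 = 6.0 × 10^-4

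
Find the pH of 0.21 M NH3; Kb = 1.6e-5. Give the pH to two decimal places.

NH3 + H2O ⇌ NH4+ + OH-
Let x = [OH-] at equilibrium. Kb = x²/(0.21 − x).
Assume x ≪ 0.21: x ≈ √(1.6 × 10^-5 × 0.21) = 1.83 × 10^-3 M
pOH = 2.74, so pH = 14.00 − pOH = 11.26

pH = 11.26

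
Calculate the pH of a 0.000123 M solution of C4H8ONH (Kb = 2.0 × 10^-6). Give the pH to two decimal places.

C4H8ONH + H2O ⇌ C4H8ONH2+ + OH-
Kb = [OH-]²/(0.000123 − [OH-]) = 2.0 × 10^-6
Here C₀/Kb ≈ 61.5, so the small-[OH-] approximation fails. Use the quadratic:
[OH-] = [−2e-06 + √(2e-06² + 9.84e-10)]/2 = 1.47 × 10^-5 M
pOH = 4.83, so pH = 14.00 − pOH = 9.17

pH = 9.17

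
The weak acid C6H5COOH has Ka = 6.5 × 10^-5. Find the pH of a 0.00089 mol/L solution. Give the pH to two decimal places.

C6H5COOH ⇌ C6H5COO- + H+
From the ICE table, Ka = [H+]²/(0.00089 − [H+]) = 6.5 × 10^-5.
The 5% rule fails; solving [H+]² + Ka·[H+] − Ka·C₀ = 0 exactly:
[H+] = [−6.5e-05 + √(6.5e-05² + 2.31e-07)]/2 = 2.10 × 10^-4 M
pH = −log[H+] = −log(2.10 × 10^-4) = 3.68

pH = 3.68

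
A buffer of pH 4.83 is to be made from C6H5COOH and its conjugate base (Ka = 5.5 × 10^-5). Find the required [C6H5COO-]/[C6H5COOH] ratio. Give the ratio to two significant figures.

pKa = -log(5.5 × 10^-5) = 4.260
pH = pKa + log(r) ⇒ log(r) = 4.83 − 4.260 = +0.570
r = [C6H5COO-]/[C6H5COOH] = 10^(+0.570) = 3.72

ratio = 3.7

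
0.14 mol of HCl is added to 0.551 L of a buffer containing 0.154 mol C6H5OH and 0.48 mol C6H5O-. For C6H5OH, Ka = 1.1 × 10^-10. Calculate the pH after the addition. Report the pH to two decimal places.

After neutralization: n(C6H5OH) = 0.294 mol, n(C6H5O-) = 0.34 mol.
pKa = −log(1.1 × 10^-10) = 9.959
Henderson–Hasselbalch with mole ratio 0.34/0.294: pH = 9.959 + (+0.063)

pH = 10.02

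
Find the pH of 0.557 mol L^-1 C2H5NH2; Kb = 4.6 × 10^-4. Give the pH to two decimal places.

pH = 12.20

C2H5NH2 + H2O ⇌ C2H5NH3+ + OH-
Kb = [OH-]²/(0.557 − [OH-]) = 4.6 × 10^-4
Assume [OH-] ≪ 0.557: [OH-] ≈ √(4.6 × 10^-4 × 0.557) = 1.60 × 10^-2 M
pOH = −log(1.60 × 10^-2) = 1.80; pH = 14.00 − 1.80 = 12.20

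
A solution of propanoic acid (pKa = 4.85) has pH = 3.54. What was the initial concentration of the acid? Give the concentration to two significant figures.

C₀ = 6.2 × 10^-3 M

[H+] = 10^(-3.54) = 2.88 × 10^-4 M = x
Ka = 10^(−4.85) = 1.41 × 10^-5
Ka = x²/(C₀ − x) ⇒ C₀ = x + x²/Ka
C₀ = 2.88 × 10^-4 + (2.88 × 10^-4)²/(1.41 × 10^-5) = 6.17 × 10^-3 M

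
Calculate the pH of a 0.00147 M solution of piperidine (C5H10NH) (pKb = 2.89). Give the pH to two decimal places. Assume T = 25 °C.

C5H10NH + H2O ⇌ C5H10NH2+ + OH-
Kb = 10^(−2.89) = 1.29 × 10^-3
Kb = [OH-]²/(0.00147 − [OH-]) = 1.29 × 10^-3
[OH-] is not negligible relative to C₀; solve [OH-]² + 0.00129·[OH-] − 1.9e-06 = 0.
[OH-] = (−Kb + √(Kb² + 4·Kb·C₀))/2 = 8.76 × 10^-4 M
pOH = 3.06, so pH = 14.00 − pOH = 10.94

pH = 10.94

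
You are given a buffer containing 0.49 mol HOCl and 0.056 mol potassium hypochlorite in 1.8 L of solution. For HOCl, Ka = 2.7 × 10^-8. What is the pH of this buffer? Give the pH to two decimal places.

pKa = −log(2.7 × 10^-8) = 7.569
pH = pKa + log([A⁻]/[HA]) = 7.569 + log(0.056/0.49)
pH = 7.569 + (-0.942) = 6.63

pH = 6.63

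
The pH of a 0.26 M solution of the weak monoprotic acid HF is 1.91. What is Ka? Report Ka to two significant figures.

[H+] = 10^(-1.91) = 1.23 × 10^-2 M
At equilibrium [HA] = 0.26 − 1.23 × 10^-2 = 2.48 × 10^-1 M
Ka = [H+][A-]/[HA] = (1.23 × 10^-2)² / 2.48 × 10^-1 = 6.1 × 10^-4

Ka = 6.1 × 10^-4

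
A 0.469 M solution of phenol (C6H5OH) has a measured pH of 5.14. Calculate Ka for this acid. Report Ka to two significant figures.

Ka = 1.1 × 10^-10

[H+] = 10^(-5.14) = 7.24 × 10^-6 M
At equilibrium [HA] = 0.469 − 7.24 × 10^-6 = 4.69 × 10^-1 M
Ka = [H+][A-]/[HA] = (7.24 × 10^-6)² / 4.69 × 10^-1 = 1.1 × 10^-10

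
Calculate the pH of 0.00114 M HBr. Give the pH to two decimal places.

pH = 2.94

HBr is a strong acid and dissociates completely, so [H+] = 0.00114 M.
pH = -log(0.00114) = 2.94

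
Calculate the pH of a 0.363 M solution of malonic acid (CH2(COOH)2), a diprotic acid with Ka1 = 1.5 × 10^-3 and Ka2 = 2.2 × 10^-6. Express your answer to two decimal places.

Ka1 ≫ Ka2, so treat the first dissociation as the only significant source of H+.
Ka1 = x²/(0.363 − x) = 1.5 × 10^-3
Solving the quadratic: x = (−Ka1 + √(Ka1² + 4·Ka1·C₀))/2 = 2.26 × 10^-2 M
pH = −log(2.26 × 10^-2) = 1.65

pH = 1.65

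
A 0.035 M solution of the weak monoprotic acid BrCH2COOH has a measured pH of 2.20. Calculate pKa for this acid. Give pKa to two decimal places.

pKa = 2.86

[H+] = 10^(-2.20) = 6.31 × 10^-3 M
At equilibrium [HA] = 0.035 − 6.31 × 10^-3 = 2.87 × 10^-2 M
Ka = [H+][A-]/[HA] = (6.31 × 10^-3)² / 2.87 × 10^-2 = 1.39 × 10^-3
pKa = -log(1.39 × 10^-3) = 2.86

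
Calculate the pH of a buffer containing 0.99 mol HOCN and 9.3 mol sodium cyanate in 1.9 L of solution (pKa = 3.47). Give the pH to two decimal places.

pH = 4.44

Henderson–Hasselbalch: pH = pKa + log([OCN-]/[HOCN]) = 3.47 + log(9.3/0.99)
pH = 3.47 + (+0.973) = 4.44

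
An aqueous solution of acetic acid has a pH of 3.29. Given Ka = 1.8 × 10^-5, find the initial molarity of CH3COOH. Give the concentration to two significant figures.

C₀ = 1.5 × 10^-2 M

[H+] = 10^(-3.29) = 5.13 × 10^-4 M = x
Ka = x²/(C₀ − x) ⇒ C₀ = x + x²/Ka
C₀ = 5.13 × 10^-4 + (5.13 × 10^-4)²/(1.8 × 10^-5) = 1.51 × 10^-2 M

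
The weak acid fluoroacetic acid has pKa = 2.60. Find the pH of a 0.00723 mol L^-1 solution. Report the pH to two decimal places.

pH = 2.50

FCH2COOH ⇌ FCH2COO- + H+
Ka = 10^(−2.60) = 2.51 × 10^-3
Ka = [H+]²/(0.00723 − [H+]) = 2.51 × 10^-3
[H+] is not negligible relative to C₀; solve [H+]² + 0.00251·[H+] − 1.81e-05 = 0.
[H+] = [−0.00251 + √(0.00251² + 7.26e-05)]/2 = 3.19 × 10^-3 M
pH = −log[H+] = −log(3.19 × 10^-3) = 2.50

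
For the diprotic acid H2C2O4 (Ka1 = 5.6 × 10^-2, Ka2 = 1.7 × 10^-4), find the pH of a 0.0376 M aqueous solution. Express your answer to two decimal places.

Since Ka1 ≫ Ka2, the first ionization dominates [H+].
Ka1 = x²/(0.0376 − x) = 5.6 × 10^-2
Solving the quadratic: x = (−Ka1 + √(Ka1² + 4·Ka1·C₀))/2 = 2.58 × 10^-2 M
pH = −log(2.58 × 10^-2) = 1.59

pH = 1.59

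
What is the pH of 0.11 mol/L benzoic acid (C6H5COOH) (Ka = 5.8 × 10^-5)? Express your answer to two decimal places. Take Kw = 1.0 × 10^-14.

pH = 2.60

C6H5COOH ⇌ C6H5COO- + H+
Ka = [H+]²/(0.11 − [H+]) = 5.8 × 10^-5
Since Ka ≪ C₀, [H+] ≈ √(Ka·C₀) = 2.53 × 10^-3 M.
([H+]/C₀ = 2.3% < 5%, so the approximation holds.)
pH = −log(2.53 × 10^-3) = 2.60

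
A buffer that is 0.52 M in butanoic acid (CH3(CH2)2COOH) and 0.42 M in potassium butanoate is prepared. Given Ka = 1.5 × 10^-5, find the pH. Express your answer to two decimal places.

pH = 4.73

pKa = −log(1.5 × 10^-5) = 4.824
Henderson–Hasselbalch: pH = pKa + log([CH3(CH2)2COO-]/[CH3(CH2)2COOH]) = 4.824 + log(0.42/0.52)
pH = 4.824 + (-0.093) = 4.73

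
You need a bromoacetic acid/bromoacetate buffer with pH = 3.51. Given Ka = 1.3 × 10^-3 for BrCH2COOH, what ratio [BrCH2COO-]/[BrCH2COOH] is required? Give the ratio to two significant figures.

pKa = -log(1.3 × 10^-3) = 2.886
pH = pKa + log(r) ⇒ log(r) = 3.51 − 2.886 = +0.624
r = [BrCH2COO-]/[BrCH2COOH] = 10^(+0.624) = 4.21

ratio = 4.2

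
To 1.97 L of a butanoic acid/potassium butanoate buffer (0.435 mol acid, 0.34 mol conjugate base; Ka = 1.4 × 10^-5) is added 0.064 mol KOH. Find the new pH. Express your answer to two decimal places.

pH = 4.89

OH- converts CH3(CH2)2COOH to CH3(CH2)2COO-: CH3(CH2)2COOH → 0.371 mol, CH3(CH2)2COO- → 0.404 mol.
pKa = −log(1.4 × 10^-5) = 4.854
pH = pKa + log([A⁻]/[HA]) = 4.854 + log(0.404/0.371) = 4.854 +0.037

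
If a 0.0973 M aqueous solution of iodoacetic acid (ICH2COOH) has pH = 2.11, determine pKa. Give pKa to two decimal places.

pKa = 3.17

[H+] = 10^(-2.11) = 7.76 × 10^-3 M
At equilibrium [HA] = 0.0973 − 7.76 × 10^-3 = 8.95 × 10^-2 M
Ka = [H+][A-]/[HA] = (7.76 × 10^-3)² / 8.95 × 10^-2 = 6.73 × 10^-4
pKa = -log(6.73 × 10^-4) = 3.17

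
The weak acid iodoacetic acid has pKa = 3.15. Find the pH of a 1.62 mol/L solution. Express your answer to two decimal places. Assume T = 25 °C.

pH = 1.47

ICH2COOH ⇌ ICH2COO- + H+
Ka = 10^(−3.15) = 7.08 × 10^-4
Ka = [H+]²/(1.62 − [H+]) = 7.08 × 10^-4
Assume [H+] ≪ 1.62: [H+] ≈ √(7.08 × 10^-4 × 1.62) = 3.39 × 10^-2 M
Check: 2.1% ionized — well under 5%, approximation valid.
pH = −log[H+] = −log(3.39 × 10^-2) = 1.47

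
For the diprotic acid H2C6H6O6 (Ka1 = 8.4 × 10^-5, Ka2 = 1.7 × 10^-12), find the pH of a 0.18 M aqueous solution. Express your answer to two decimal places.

Since Ka1 ≫ Ka2, the first ionization dominates [H+].
Ka1 = x²/(0.18 − x) = 8.4 × 10^-5
x ≈ √(8.4 × 10^-5 × 0.18) = 3.89 × 10^-3 M
pH = −log(3.89 × 10^-3) = 2.41

pH = 2.41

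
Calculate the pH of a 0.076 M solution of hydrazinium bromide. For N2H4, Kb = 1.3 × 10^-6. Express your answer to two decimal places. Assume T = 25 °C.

N2H5+ is the conjugate acid of the weak base N2H4.
Ka = Kw/Kb = 1.0×10^-14 / 1.3 × 10^-6 = 7.69 × 10^-9
Ka = [H+]²/(0.076 − [H+]) = 7.69 × 10^-9
Since Ka ≪ C₀, [H+] ≈ √(Ka·C₀) = 2.42 × 10^-5 M.
Check: 0.032% ionized — well under 5%, approximation valid.
pH = −log[H+] = −log(2.42 × 10^-5) = 4.62

pH = 4.62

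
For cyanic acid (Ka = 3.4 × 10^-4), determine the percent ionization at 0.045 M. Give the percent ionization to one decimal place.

8.3%

HOCN ⇌ OCN- + H+; let x = [H+] at equilibrium.
Solve x² + 0.00034x − 1.53e-05 = 0 → x = 3.75 × 10^-3 M
% ionization = x/C₀ × 100% = 3.75 × 10^-3/0.045 × 100% = 8.3%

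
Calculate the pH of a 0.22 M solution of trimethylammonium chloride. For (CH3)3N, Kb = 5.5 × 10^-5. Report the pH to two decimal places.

pH = 5.20

(CH3)3NH+ is the conjugate acid of the weak base (CH3)3N.
Ka = Kw/Kb = 1.0×10^-14 / 5.5 × 10^-5 = 1.82 × 10^-10
Ka = [H+]²/(0.22 − [H+]) = 1.82 × 10^-10
Assume [H+] ≪ 0.22: [H+] ≈ √(1.82 × 10^-10 × 0.22) = 6.33 × 10^-6 M
([H+]/C₀ = 0.0029% < 5%, so the approximation holds.)
pH = −log(6.33 × 10^-6) = 5.20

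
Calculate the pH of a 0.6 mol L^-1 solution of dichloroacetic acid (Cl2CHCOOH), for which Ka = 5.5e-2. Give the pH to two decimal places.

pH = 0.81

Cl2CHCOOH ⇌ Cl2CHCOO- + H+
From the ICE table, Ka = [H+]²/(0.6 − [H+]) = 5.5 × 10^-2.
[H+] is not negligible relative to C₀; solve [H+]² + 0.055·[H+] − 0.033 = 0.
[H+] = [−0.055 + √(0.055² + 0.132)]/2 = 1.56 × 10^-1 M
pH = −log[H+] = −log(1.56 × 10^-1) = 0.81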